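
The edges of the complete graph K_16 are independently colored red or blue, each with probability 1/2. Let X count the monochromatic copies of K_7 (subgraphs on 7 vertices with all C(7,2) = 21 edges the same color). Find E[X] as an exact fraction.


Let X = Σ_S X_S over the C(16, 7) = 11440 subsets S of size 7, where X_S = 1 if the K_7 on S is monochromatic.
For a fixed S, the K_7 on S has C(7, 2) = 21 edges. P[all 21 edges red] = (1/2)^21, and likewise for blue, so P[monochromatic] = 2·(1/2)^21 = 2^{1 − 21} = 1/1048576.
Summing: E[X] = C(16, 7) · 2^{1 − 21} = 11440 · 1/1048576 = 715/65536.
Numerically: E[X] ≈ 0.011.

E[X] = C(16,7)·2^(1−C(7,2)) = 715/65536 ≈ 0.011.


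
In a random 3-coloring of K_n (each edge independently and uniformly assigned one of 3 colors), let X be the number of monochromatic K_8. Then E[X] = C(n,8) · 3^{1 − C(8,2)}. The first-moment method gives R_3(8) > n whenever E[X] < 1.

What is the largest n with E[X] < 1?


We need C(n, 8) · 3^{1 − 28} < 1, i.e. C(n, 8) < 3^{28 − 1} = 7625597484987.
Check values of n near the boundary:
  n = 152: C(152, 8) = 5859727868575; 5859727868575 < 7625597484987? YES
  n = 153: C(153, 8) = 6183023199255; 6183023199255 < 7625597484987? YES
  n = 154: C(154, 8) = 6521818990995; 6521818990995 < 7625597484987? YES
  n = 155: C(155, 8) = 6876747915675; 6876747915675 < 7625597484987? YES
  n = 156: C(156, 8) = 7248464019225; 7248464019225 < 7625597484987? YES
  n = 157: C(157, 8) = 7637643295425; 7637643295425 < 7625597484987? NO
  n = 158: C(158, 8) = 8044984271181; 8044984271181 < 7625597484987? NO
  n = 159: C(159, 8) = 8471208603429; 8471208603429 < 7625597484987? NO
The largest n with C(n, 8) < 7625597484987 is n = 156 (where E[X] = 805384891025/847288609443 ≈ 0.9505). Hence R_3(8) > 156, i.e. R_3(8) ≥ 157.

Largest n = 156; hence R_3(8) > 156.


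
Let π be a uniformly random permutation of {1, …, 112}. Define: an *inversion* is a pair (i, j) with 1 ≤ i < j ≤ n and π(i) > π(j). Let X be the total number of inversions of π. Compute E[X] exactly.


Write X = Σ X_I over the C(112, 2) = 6216 pairs i < j, with X_I the indicator of one inversion.
There are 6216 indicators.
For each fixed pair i < j, the values π(i) and π(j) are two distinct elements of {1, …, 112} in uniformly random order; by symmetry P[π(i) > π(j)] = 1/2.
By linearity: E[X] = 6216 · (1/2) = C(112, 2) · (1/2) = 6216/2 = 3108 ≈ 3108.000.

E[X] = 3108 = 3108.000.


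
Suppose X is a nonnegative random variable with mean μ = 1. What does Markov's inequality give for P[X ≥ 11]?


μ = E[X] = 1, a = 11.
Markov: P[X ≥ 11] ≤ μ/a = (1)/11 = 1/11.
Numerically: ≈ 0.09091.
(Since a = 11 > μ = 1.00000, the bound 1/11 is < 1 and informative.)

P[X ≥ 11] ≤ 1/11 ≈ 0.09091.


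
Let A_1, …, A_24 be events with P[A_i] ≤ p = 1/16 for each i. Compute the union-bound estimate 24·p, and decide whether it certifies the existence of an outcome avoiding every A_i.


Union bound: P[∪_{i=1}^{24} A_i] ≤ Σ_i P[A_i] ≤ 24·p = 24·(1/16) = 3/2.
Numerically: 3/2 ≈ 1.500000.
Is 3/2 < 1? NO.
Since the bound 3/2 is ≥ 1, the union bound is uninformative here; it does NOT by itself certify existence.

24·p = 3/2 ≈ 1.500000; existence NOT certified by the union bound.


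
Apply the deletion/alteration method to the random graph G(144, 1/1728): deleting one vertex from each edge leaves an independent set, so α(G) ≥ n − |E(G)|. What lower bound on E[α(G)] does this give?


E[|E(G)|] = C(144, 2)·p = 10296 · (1/1728) = 143/24.
E[α(G)] ≥ n − E[|E(G)|] = 144 − 143/24 = 3313/24.
Numerically: ≈ 138.042.
(This is only a lower bound; the true E[α(G)] may be larger.)

E[α(G)] ≥ 3313/24 ≈ 138.042.


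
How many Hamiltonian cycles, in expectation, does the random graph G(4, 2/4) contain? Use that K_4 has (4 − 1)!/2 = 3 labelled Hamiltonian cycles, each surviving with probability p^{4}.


K_4 has (4 − 1)!/2 = 3 labelled Hamiltonian cycles.
For each such Hamiltonian cycle H, let X_H = 1 if all 4 edges of H are present in G. Then P[X_H = 1] = p^{4} = (1/2)^{4} = 1/16.
By linearity of expectation: E[X] = Σ_H E[X_H] = 3 · p^{4} = 3 · 1/16 = 3/16.
Numerically: E[X] ≈ 0.188.

E[X] = 3 · (1/2)^{4} = 3/16 ≈ 0.188.


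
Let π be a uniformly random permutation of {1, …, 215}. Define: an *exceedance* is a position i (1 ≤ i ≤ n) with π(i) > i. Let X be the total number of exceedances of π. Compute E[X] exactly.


Write X = Σ_{i=1}^{215} X_i, where X_i = 1_{π(i) > i}.
For each fixed i, π(i) is uniform over {1, …, 215} (marginal of a uniform permutation), so P[π(i) > i] = (n − i)/n. Summing: Σ_{i=1}^{215} (n − i)/n = (0 + 1 + … + 214)/215 = 215(215 − 1)/(2·215) = (215 − 1)/2.
Hence E[X] = Σ_{i=1}^{215} (215 − i)/215 = 107 ≈ 107.000.

E[X] = 107 = 107.000.


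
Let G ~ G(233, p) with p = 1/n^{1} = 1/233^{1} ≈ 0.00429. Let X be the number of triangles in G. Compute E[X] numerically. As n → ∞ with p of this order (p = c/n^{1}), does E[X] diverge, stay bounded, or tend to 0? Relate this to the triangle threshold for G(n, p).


Number of potential triangles: C(233, 3) = 2081156.
Each occurs with probability p³ ≈ (0.00429)³ ≈ 7.90555e-08.
By linearity: E[X] = C(233, 3)·p³ ≈ 2081156 · 7.90555e-08 ≈ 0.165.
Here α = 1, so p = 1/n is exactly at the triangle threshold p ~ 1/n. Asymptotically E[X] → c³/6 = 1³/6 = 1/6 ≈ 0.167, a bounded constant. In this regime the triangle count is asymptotically Poisson(c³/6).

E[X] ≈ 0.165; in regime p = Θ(1/n^{1}) E[X] stays bounded (at the triangle threshold p ~ 1/n).


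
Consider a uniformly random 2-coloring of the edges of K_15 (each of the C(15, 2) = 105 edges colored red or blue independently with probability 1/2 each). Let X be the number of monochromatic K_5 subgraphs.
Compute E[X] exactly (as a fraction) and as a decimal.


Let X = Σ_S X_S over the C(15, 5) = 3003 subsets S of size 5, where X_S = 1 if the K_5 on S is monochromatic.
For a fixed S, the K_5 on S has C(5, 2) = 10 edges. P[all 10 edges red] = (1/2)^10, and likewise for blue, so P[monochromatic] = 2·(1/2)^10 = 2^{1 − 10} = 1/512.
By linearity of expectation: E[X] = C(15, 5) · 2^{1 − 10} = 3003 · 1/512 = 3003/512.
Numerically: E[X] ≈ 5.865.

E[X] = C(15,5)·2^(1−C(5,2)) = 3003/512 ≈ 5.865.


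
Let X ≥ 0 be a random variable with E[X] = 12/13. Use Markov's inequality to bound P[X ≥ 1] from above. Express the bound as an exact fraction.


μ = E[X] = 12/13, a = 1.
Markov: P[X ≥ 1] ≤ μ/a = (12/13)/1 = 12/13.
Numerically: ≈ 0.9231.
(Since a = 1 > μ = 0.9231, the bound 12/13 is < 1 and informative.)

P[X ≥ 1] ≤ 12/13 ≈ 0.9231.


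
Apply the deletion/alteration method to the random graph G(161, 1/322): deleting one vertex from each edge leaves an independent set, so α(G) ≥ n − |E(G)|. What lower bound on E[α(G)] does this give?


E[|E(G)|] = C(161, 2)·p = 12880 · (1/322) = 40.
E[α(G)] ≥ n − E[|E(G)|] = 161 − 40 = 121.
Numerically: ≈ 121.000000.
(This is only a lower bound; the true E[α(G)] may be larger.)

E[α(G)] ≥ 121 ≈ 121.000000.


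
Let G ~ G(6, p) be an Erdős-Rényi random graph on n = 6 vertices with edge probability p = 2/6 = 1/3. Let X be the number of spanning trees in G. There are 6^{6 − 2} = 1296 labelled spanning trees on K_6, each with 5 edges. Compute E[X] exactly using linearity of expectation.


K_6 has 6^{6 − 2} = 1296 labelled spanning trees.
For each such spanning tree H, let X_H = 1 if all 5 edges of H are present in G. Then P[X_H = 1] = p^{5} = (1/3)^{5} = 1/243.
By linearity of expectation: E[X] = Σ_H E[X_H] = 1296 · p^{5} = 1296 · 1/243 = 16/3.
Numerically: E[X] ≈ 5.33.

E[X] = 1296 · (1/3)^{5} = 16/3 ≈ 5.33.


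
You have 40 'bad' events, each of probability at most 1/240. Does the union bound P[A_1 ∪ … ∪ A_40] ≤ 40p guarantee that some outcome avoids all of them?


Union bound: P[∪_{i=1}^{40} A_i] ≤ Σ_i P[A_i] ≤ 40·p = 40·(1/240) = 1/6.
Numerically: 1/6 ≈ 0.167.
Is 1/6 < 1? YES.
Since P[∪ A_i] ≤ 1/6 < 1, the complement has P[∩ A_i^c] ≥ 1 − 1/6 = 5/6 > 0, so some outcome avoids every A_i.

40·p = 1/6 ≈ 0.167; existence CERTIFIED by the union bound.


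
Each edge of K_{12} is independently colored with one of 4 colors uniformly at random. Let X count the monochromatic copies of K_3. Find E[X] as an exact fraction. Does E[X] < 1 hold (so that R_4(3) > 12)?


E[X] = C(12, 3) · 4^{1 − 3} = 220 · 4^{−2} = 220/16.
As a reduced fraction: E[X] = 55/4 ≈ 13.750.
Is E[X] < 1? NO.
Since E[X] ≥ 1, the first-moment bound is inconclusive at n = 12; it does NOT by itself certify R_4(3) > 12.

E[X] = 55/4 ≈ 13.750; E[X] ≥ 1; first-moment method inconclusive here.


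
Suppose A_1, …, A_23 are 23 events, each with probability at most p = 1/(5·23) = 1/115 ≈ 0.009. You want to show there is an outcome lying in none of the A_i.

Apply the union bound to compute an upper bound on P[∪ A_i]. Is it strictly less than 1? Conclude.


Union bound: P[∪_{i=1}^{23} A_i] ≤ Σ_i P[A_i] ≤ 23·p = 23·(1/115) = 1/5.
Numerically: 1/5 ≈ 0.200.
Is 1/5 < 1? YES.
Since P[∪ A_i] ≤ 1/5 < 1, the complement has P[∩ A_i^c] ≥ 1 − 1/5 = 4/5 > 0, so some outcome avoids every A_i.

23·p = 1/5 ≈ 0.200; existence CERTIFIED by the union bound.


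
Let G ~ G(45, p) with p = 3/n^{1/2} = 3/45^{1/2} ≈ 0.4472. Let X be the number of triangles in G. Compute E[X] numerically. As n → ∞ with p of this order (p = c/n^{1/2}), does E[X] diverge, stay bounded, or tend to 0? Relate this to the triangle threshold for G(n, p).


Number of potential triangles: C(45, 3) = 14190.
Each occurs with probability p³ ≈ (0.4472)³ ≈ 8.944272e-02.
By linearity: E[X] = C(45, 3)·p³ ≈ 14190 · 8.944272e-02 ≈ 1269.1922.
Since α = 1/2 < 1, p = c/n^{1/2} ≫ 1/n is above the triangle threshold p ~ 1/n. Asymptotically E[X] ~ (c³/6)·n^{3(1−α)} = (3³/6)·n^{1.5} → ∞; triangles are abundant w.h.p.

E[X] ≈ 1269.1922; in regime p = Θ(1/n^{1/2}) E[X] diverges (above the triangle threshold p ~ 1/n).


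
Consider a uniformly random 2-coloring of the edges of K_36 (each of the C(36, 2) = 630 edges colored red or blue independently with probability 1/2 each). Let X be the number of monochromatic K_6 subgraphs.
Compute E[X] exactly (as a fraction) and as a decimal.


Let X = Σ_S X_S over the C(36, 6) = 1947792 subsets S of size 6, where X_S = 1 if the K_6 on S is monochromatic.
For a fixed S, the K_6 on S has C(6, 2) = 15 edges. P[all 15 edges red] = (1/2)^15, and likewise for blue, so P[monochromatic] = 2·(1/2)^15 = 2^{1 − 15} = 1/16384.
Summing: E[X] = C(36, 6) · 2^{1 − 15} = 1947792 · 1/16384 = 121737/1024.
Numerically: E[X] ≈ 118.884.

E[X] = C(36,6)·2^(1−C(6,2)) = 121737/1024 ≈ 118.884.


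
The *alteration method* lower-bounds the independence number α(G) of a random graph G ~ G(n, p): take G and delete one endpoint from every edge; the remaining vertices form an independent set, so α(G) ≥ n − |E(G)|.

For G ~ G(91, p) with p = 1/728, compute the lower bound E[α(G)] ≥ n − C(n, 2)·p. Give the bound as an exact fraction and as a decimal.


E[|E(G)|] = C(91, 2)·p = 4095 · (1/728) = 45/8.
E[α(G)] ≥ n − E[|E(G)|] = 91 − 45/8 = 683/8.
Numerically: ≈ 85.37500.
(This is only a lower bound; the true E[α(G)] may be larger.)

E[α(G)] ≥ 683/8 ≈ 85.37500.


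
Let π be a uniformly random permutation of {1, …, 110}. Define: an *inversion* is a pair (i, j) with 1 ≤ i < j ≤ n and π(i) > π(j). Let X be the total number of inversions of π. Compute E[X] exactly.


Write X = Σ X_I over the C(110, 2) = 5995 pairs i < j, with X_I the indicator of one inversion.
There are 5995 indicators.
For each fixed pair i < j, the values π(i) and π(j) are two distinct elements of {1, …, 110} in uniformly random order; by symmetry P[π(i) > π(j)] = 1/2.
By linearity: E[X] = 5995 · (1/2) = C(110, 2) · (1/2) = 5995/2 = 5995/2 ≈ 2997.500.

E[X] = 5995/2 = 2997.500.


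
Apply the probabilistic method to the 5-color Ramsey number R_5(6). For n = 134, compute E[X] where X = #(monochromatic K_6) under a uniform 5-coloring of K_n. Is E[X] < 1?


E[X] = C(134, 6) · 5^{1 − 15} = 7177979809 · 5^{−14} = 7177979809/6103515625.
As a reduced fraction: E[X] = 7177979809/6103515625 ≈ 1.176.
Is E[X] < 1? NO.
Since E[X] ≥ 1, the first-moment bound is inconclusive at n = 134; it does NOT by itself certify R_5(6) > 134.

E[X] = 7177979809/6103515625 ≈ 1.176; E[X] ≥ 1; first-moment method inconclusive here.


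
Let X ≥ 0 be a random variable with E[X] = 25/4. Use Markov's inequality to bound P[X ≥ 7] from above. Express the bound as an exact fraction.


μ = E[X] = 25/4, a = 7.
Markov: P[X ≥ 7] ≤ μ/a = (25/4)/7 = 25/28.
Numerically: ≈ 0.89286.
(Since a = 7 > μ = 6.25000, the bound 25/28 is < 1 and informative.)

P[X ≥ 7] ≤ 25/28 ≈ 0.89286.


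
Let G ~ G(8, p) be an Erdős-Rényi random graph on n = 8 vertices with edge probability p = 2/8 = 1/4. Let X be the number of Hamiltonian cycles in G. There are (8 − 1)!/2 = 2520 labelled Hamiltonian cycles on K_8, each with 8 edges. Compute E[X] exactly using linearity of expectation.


K_8 has (8 − 1)!/2 = 2520 labelled Hamiltonian cycles.
For each such Hamiltonian cycle H, let X_H = 1 if all 8 edges of H are present in G. Then P[X_H = 1] = p^{8} = (1/4)^{8} = 1/65536.
By linearity: E[X] = Σ_H E[X_H] = 2520 · p^{8} = 2520 · 1/65536 = 315/8192.
Numerically: E[X] ≈ 0.0385.

E[X] = 2520 · (1/4)^{8} = 315/8192 ≈ 0.0385.


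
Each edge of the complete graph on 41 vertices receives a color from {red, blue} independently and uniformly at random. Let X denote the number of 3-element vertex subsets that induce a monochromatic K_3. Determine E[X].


Let X = Σ_S X_S over the C(41, 3) = 10660 subsets S of size 3, where X_S = 1 if the K_3 on S is monochromatic.
For a fixed S, the K_3 on S has C(3, 2) = 3 edges. P[all 3 edges red] = (1/2)^3, and likewise for blue, so P[monochromatic] = 2·(1/2)^3 = 2^{1 − 3} = 1/4.
By linearity of expectation: E[X] = C(41, 3) · 2^{1 − 3} = 10660 · 1/4 = 2665.
Numerically: E[X] ≈ 2665.000000.

E[X] = C(41,3)·2^(1−C(3,2)) = 2665 ≈ 2665.000000.


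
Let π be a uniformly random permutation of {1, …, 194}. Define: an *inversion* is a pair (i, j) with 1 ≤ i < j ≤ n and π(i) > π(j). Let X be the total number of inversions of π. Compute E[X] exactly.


Write X = Σ X_I over the C(194, 2) = 18721 pairs i < j, with X_I the indicator of one inversion.
There are 18721 indicators.
For each fixed pair i < j, the values π(i) and π(j) are two distinct elements of {1, …, 194} in uniformly random order; by symmetry P[π(i) > π(j)] = 1/2.
By linearity: E[X] = 18721 · (1/2) = C(194, 2) · (1/2) = 18721/2 = 18721/2 ≈ 9360.500.

E[X] = 18721/2 = 9360.500.


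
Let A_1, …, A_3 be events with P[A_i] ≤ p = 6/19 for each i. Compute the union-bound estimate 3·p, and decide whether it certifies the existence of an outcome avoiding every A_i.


Union bound: P[∪_{i=1}^{3} A_i] ≤ Σ_i P[A_i] ≤ 3·p = 3·(6/19) = 18/19.
Numerically: 18/19 ≈ 0.947.
Is 18/19 < 1? YES.
Since P[∪ A_i] ≤ 18/19 < 1, the complement has P[∩ A_i^c] ≥ 1 − 18/19 = 1/19 > 0, so some outcome avoids every A_i.

3·p = 18/19 ≈ 0.947; existence CERTIFIED by the union bound.


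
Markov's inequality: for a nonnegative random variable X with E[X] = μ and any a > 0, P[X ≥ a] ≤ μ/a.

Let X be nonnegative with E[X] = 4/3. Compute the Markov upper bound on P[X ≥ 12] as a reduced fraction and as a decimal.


μ = E[X] = 4/3, a = 12.
Markov: P[X ≥ 12] ≤ μ/a = (4/3)/12 = 1/9.
Numerically: ≈ 0.111.
(Since a = 12 > μ = 1.333, the bound 1/9 is < 1 and informative.)

P[X ≥ 12] ≤ 1/9 ≈ 0.111.


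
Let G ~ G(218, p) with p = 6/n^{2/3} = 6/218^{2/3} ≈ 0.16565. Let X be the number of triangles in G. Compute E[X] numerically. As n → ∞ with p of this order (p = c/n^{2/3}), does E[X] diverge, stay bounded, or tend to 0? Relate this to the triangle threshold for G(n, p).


Number of potential triangles: C(218, 3) = 1703016.
Each occurs with probability p³ ≈ (0.16565)³ ≈ 4.5450720e-03.
By linearity: E[X] = C(218, 3)·p³ ≈ 1703016 · 4.5450720e-03 ≈ 7740.33028.
Since α = 2/3 < 1, p = c/n^{2/3} ≫ 1/n is above the triangle threshold p ~ 1/n. Asymptotically E[X] ~ (c³/6)·n^{3(1−α)} = (6³/6)·n^{1} → ∞; triangles are abundant w.h.p.

E[X] ≈ 7740.33028; in regime p = Θ(1/n^{2/3}) E[X] diverges (above the triangle threshold p ~ 1/n).


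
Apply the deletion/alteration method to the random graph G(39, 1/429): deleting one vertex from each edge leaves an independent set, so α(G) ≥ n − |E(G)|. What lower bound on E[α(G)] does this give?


E[|E(G)|] = C(39, 2)·p = 741 · (1/429) = 19/11.
E[α(G)] ≥ n − E[|E(G)|] = 39 − 19/11 = 410/11.
Numerically: ≈ 37.2727.
(This is only a lower bound; the true E[α(G)] may be larger.)

E[α(G)] ≥ 410/11 ≈ 37.2727.


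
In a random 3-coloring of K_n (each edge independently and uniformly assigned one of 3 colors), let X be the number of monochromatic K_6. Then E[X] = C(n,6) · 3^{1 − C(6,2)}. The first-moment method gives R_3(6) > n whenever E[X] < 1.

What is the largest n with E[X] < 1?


We need C(n, 6) · 3^{1 − 15} < 1, i.e. C(n, 6) < 3^{15 − 1} = 4782969.
Check values of n near the boundary:
  n = 36: C(36, 6) = 1947792; 1947792 < 4782969? YES
  n = 37: C(37, 6) = 2324784; 2324784 < 4782969? YES
  n = 38: C(38, 6) = 2760681; 2760681 < 4782969? YES
  n = 39: C(39, 6) = 3262623; 3262623 < 4782969? YES
  n = 40: C(40, 6) = 3838380; 3838380 < 4782969? YES
  n = 41: C(41, 6) = 4496388; 4496388 < 4782969? YES
  n = 42: C(42, 6) = 5245786; 5245786 < 4782969? NO
The largest n with C(n, 6) < 4782969 is n = 41 (where E[X] = 1498796/1594323 ≈ 0.940083). Hence R_3(6) > 41, i.e. R_3(6) ≥ 42.

Largest n = 41; hence R_3(6) > 41.


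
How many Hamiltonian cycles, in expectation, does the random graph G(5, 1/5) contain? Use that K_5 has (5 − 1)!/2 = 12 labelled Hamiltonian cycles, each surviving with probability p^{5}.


K_5 has (5 − 1)!/2 = 12 labelled Hamiltonian cycles.
For each such Hamiltonian cycle H, let X_H = 1 if all 5 edges of H are present in G. Then P[X_H = 1] = p^{5} = (1/5)^{5} = 1/3125.
By linearity: E[X] = Σ_H E[X_H] = 12 · p^{5} = 12 · 1/3125 = 12/3125.
Numerically: E[X] ≈ 0.00384.

E[X] = 12 · (1/5)^{5} = 12/3125 ≈ 0.00384.


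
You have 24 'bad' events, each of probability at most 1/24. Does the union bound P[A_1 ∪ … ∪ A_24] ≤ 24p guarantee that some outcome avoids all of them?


Union bound: P[∪_{i=1}^{24} A_i] ≤ Σ_i P[A_i] ≤ 24·p = 24·(1/24) = 1.
Numerically: 1 ≈ 1.000000.
Is 1 < 1? NO.
Since the bound 1 is ≥ 1, the union bound is uninformative here; it does NOT by itself certify existence.

24·p = 1 ≈ 1.000000; existence NOT certified by the union bound.


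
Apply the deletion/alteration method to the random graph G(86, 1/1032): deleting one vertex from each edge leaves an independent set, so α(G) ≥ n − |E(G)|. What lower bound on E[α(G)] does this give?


E[|E(G)|] = C(86, 2)·p = 3655 · (1/1032) = 85/24.
E[α(G)] ≥ n − E[|E(G)|] = 86 − 85/24 = 1979/24.
Numerically: ≈ 82.45833.
(This is only a lower bound; the true E[α(G)] may be larger.)

E[α(G)] ≥ 1979/24 ≈ 82.45833.


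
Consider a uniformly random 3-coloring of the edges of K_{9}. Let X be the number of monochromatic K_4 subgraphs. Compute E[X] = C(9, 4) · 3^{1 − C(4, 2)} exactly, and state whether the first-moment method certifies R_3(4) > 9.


E[X] = C(9, 4) · 3^{1 − 6} = 126 · 3^{−5} = 126/243.
As a reduced fraction: E[X] = 14/27 ≈ 0.519.
Is E[X] < 1? YES.
Since E[X] < 1, there exists a 3-coloring of K_{9} with no monochromatic K_4; hence R_3(4) > 9.

E[X] = 14/27 ≈ 0.519; E[X] < 1, so R_3(4) > 9.


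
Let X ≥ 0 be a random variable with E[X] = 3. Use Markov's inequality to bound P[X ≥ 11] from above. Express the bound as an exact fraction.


μ = E[X] = 3, a = 11.
Markov: P[X ≥ 11] ≤ μ/a = (3)/11 = 3/11.
Numerically: ≈ 0.27273.
(Since a = 11 > μ = 3.00000, the bound 3/11 is < 1 and informative.)

P[X ≥ 11] ≤ 3/11 ≈ 0.27273.


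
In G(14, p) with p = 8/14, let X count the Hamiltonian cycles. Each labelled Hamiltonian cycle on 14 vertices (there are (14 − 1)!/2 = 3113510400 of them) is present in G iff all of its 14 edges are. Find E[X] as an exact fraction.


K_14 has (14 − 1)!/2 = 3113510400 labelled Hamiltonian cycles.
For each such Hamiltonian cycle H, let X_H = 1 if all 14 edges of H are present in G. Then P[X_H = 1] = p^{14} = (4/7)^{14} = 268435456/678223072849.
By linearity: E[X] = Σ_H E[X_H] = 3113510400 · p^{14} = 3113510400 · 268435456/678223072849 = 119396654854963200/96889010407.
Numerically: E[X] ≈ 1.23e+06.

E[X] = 3113510400 · (4/7)^{14} = 119396654854963200/96889010407 ≈ 1.23e+06.


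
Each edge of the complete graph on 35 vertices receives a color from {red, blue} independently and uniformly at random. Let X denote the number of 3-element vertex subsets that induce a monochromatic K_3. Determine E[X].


Let X = Σ_S X_S over the C(35, 3) = 6545 subsets S of size 3, where X_S = 1 if the K_3 on S is monochromatic.
For a fixed S, the K_3 on S has C(3, 2) = 3 edges. P[all 3 edges red] = (1/2)^3, and likewise for blue, so P[monochromatic] = 2·(1/2)^3 = 2^{1 − 3} = 1/4.
By linearity of expectation: E[X] = C(35, 3) · 2^{1 − 3} = 6545 · 1/4 = 6545/4.
Numerically: E[X] ≈ 1636.2500.

E[X] = C(35,3)·2^(1−C(3,2)) = 6545/4 ≈ 1636.2500.


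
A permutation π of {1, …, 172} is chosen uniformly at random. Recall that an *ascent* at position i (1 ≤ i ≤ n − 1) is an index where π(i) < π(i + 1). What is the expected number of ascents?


Write X = Σ X_I over i = 1, …, 171, with X_I the indicator of one ascent.
There are 171 indicators.
For each fixed i, the pair (π(i), π(i+1)) is a uniformly random ordered pair of distinct values from {1, …, 172}; by symmetry P[π(i) < π(i+1)] = 1/2.
By linearity: E[X] = 171 · (1/2) = (172 − 1) · (1/2) = 171/2 ≈ 85.500000.

E[X] = 171/2 = 85.500000.


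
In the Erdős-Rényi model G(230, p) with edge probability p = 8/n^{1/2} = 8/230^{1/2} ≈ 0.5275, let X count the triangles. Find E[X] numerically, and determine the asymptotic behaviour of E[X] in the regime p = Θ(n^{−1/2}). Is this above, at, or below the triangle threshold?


Number of potential triangles: C(230, 3) = 2001460.
Each occurs with probability p³ ≈ (0.5275)³ ≈ 1.4678383e-01.
By linearity: E[X] = C(230, 3)·p³ ≈ 2001460 · 1.4678383e-01 ≈ 293781.95863.
Since α = 1/2 < 1, p = c/n^{1/2} ≫ 1/n is above the triangle threshold p ~ 1/n. Asymptotically E[X] ~ (c³/6)·n^{3(1−α)} = (8³/6)·n^{1.5} → ∞; triangles are abundant w.h.p.

E[X] ≈ 293781.95863; in regime p = Θ(1/n^{1/2}) E[X] diverges (above the triangle threshold p ~ 1/n).


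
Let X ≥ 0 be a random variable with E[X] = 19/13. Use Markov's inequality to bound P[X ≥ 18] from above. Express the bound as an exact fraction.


μ = E[X] = 19/13, a = 18.
Markov: P[X ≥ 18] ≤ μ/a = (19/13)/18 = 19/234.
Numerically: ≈ 0.08120.
(Since a = 18 > μ = 1.46154, the bound 19/234 is < 1 and informative.)

P[X ≥ 18] ≤ 19/234 ≈ 0.08120.


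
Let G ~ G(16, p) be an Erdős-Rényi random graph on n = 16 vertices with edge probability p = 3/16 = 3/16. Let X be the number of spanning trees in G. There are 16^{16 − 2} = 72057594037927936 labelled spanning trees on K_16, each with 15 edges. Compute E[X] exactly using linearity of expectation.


K_16 has 16^{16 − 2} = 72057594037927936 labelled spanning trees.
For each such spanning tree H, let X_H = 1 if all 15 edges of H are present in G. Then P[X_H = 1] = p^{15} = (3/16)^{15} = 14348907/1152921504606846976.
By linearity: E[X] = Σ_H E[X_H] = 72057594037927936 · p^{15} = 72057594037927936 · 14348907/1152921504606846976 = 14348907/16.
Numerically: E[X] ≈ 8.97e+05.

E[X] = 72057594037927936 · (3/16)^{15} = 14348907/16 ≈ 8.97e+05.


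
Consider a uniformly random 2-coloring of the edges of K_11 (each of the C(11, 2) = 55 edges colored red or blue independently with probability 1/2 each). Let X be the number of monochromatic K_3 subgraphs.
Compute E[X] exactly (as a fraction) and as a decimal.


Let X = Σ_S X_S over the C(11, 3) = 165 subsets S of size 3, where X_S = 1 if the K_3 on S is monochromatic.
For a fixed S, the K_3 on S has C(3, 2) = 3 edges. P[all 3 edges red] = (1/2)^3, and likewise for blue, so P[monochromatic] = 2·(1/2)^3 = 2^{1 − 3} = 1/4.
By linearity: E[X] = C(11, 3) · 2^{1 − 3} = 165 · 1/4 = 165/4.
Numerically: E[X] ≈ 41.250.

E[X] = C(11,3)·2^(1−C(3,2)) = 165/4 ≈ 41.250.


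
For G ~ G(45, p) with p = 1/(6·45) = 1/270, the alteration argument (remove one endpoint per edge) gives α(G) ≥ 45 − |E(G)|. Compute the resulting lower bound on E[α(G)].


E[|E(G)|] = C(45, 2)·p = 990 · (1/270) = 11/3.
E[α(G)] ≥ n − E[|E(G)|] = 45 − 11/3 = 124/3.
Numerically: ≈ 41.33333.
(This is only a lower bound; the true E[α(G)] may be larger.)

E[α(G)] ≥ 124/3 ≈ 41.33333.


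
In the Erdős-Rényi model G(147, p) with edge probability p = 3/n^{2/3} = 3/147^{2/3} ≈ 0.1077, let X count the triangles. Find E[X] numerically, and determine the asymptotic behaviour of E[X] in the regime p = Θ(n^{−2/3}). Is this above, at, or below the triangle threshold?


Number of potential triangles: C(147, 3) = 518665.
Each occurs with probability p³ ≈ (0.1077)³ ≈ 1.249479e-03.
By linearity: E[X] = C(147, 3)·p³ ≈ 518665 · 1.249479e-03 ≈ 648.0612.
Since α = 2/3 < 1, p = c/n^{2/3} ≫ 1/n is above the triangle threshold p ~ 1/n. Asymptotically E[X] ~ (c³/6)·n^{3(1−α)} = (3³/6)·n^{1} → ∞; triangles are abundant w.h.p.

E[X] ≈ 648.0612; in regime p = Θ(1/n^{2/3}) E[X] diverges (above the triangle threshold p ~ 1/n).


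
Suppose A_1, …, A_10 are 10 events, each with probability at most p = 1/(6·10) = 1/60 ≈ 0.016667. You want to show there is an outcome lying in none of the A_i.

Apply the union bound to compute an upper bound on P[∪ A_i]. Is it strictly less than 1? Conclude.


Union bound: P[∪_{i=1}^{10} A_i] ≤ Σ_i P[A_i] ≤ 10·p = 10·(1/60) = 1/6.
Numerically: 1/6 ≈ 0.166667.
Is 1/6 < 1? YES.
Since P[∪ A_i] ≤ 1/6 < 1, the complement has P[∩ A_i^c] ≥ 1 − 1/6 = 5/6 > 0, so some outcome avoids every A_i.

10·p = 1/6 ≈ 0.166667; existence CERTIFIED by the union bound.


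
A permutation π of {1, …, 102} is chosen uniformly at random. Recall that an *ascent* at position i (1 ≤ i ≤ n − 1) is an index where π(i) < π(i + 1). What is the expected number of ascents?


Write X = Σ X_I over i = 1, …, 101, with X_I the indicator of one ascent.
There are 101 indicators.
For each fixed i, the pair (π(i), π(i+1)) is a uniformly random ordered pair of distinct values from {1, …, 102}; by symmetry P[π(i) < π(i+1)] = 1/2.
By linearity: E[X] = 101 · (1/2) = (102 − 1) · (1/2) = 101/2 ≈ 50.5000.

E[X] = 101/2 = 50.5000.


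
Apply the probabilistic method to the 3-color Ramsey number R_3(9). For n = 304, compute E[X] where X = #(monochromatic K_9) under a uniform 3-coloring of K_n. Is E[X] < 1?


E[X] = C(304, 9) · 3^{1 − 36} = 54222992899492560 · 3^{−35} = 54222992899492560/50031545098999707.
As a reduced fraction: E[X] = 18074330966497520/16677181699666569 ≈ 1.0838.
Is E[X] < 1? NO.
Since E[X] ≥ 1, the first-moment bound is inconclusive at n = 304; it does NOT by itself certify R_3(9) > 304.

E[X] = 18074330966497520/16677181699666569 ≈ 1.0838; E[X] ≥ 1; first-moment method inconclusive here.


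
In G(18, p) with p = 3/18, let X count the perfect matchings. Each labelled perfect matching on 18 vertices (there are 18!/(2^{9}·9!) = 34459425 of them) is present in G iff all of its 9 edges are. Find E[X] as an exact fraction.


K_18 has 18!/(2^{9}·9!) = 34459425 labelled perfect matchings.
For each such perfect matching H, let X_H = 1 if all 9 edges of H are present in G. Then P[X_H = 1] = p^{9} = (1/6)^{9} = 1/10077696.
Summing the indicators: E[X] = Σ_H E[X_H] = 34459425 · p^{9} = 34459425 · 1/10077696 = 425425/124416.
Numerically: E[X] ≈ 3.41938.

E[X] = 34459425 · (1/6)^{9} = 425425/124416 ≈ 3.41938.


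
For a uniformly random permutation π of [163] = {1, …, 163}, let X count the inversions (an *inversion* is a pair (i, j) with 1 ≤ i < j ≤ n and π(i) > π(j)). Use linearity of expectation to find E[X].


Write X = Σ X_I over the C(163, 2) = 13203 pairs i < j, with X_I the indicator of one inversion.
There are 13203 indicators.
For each fixed pair i < j, the values π(i) and π(j) are two distinct elements of {1, …, 163} in uniformly random order; by symmetry P[π(i) > π(j)] = 1/2.
By linearity: E[X] = 13203 · (1/2) = C(163, 2) · (1/2) = 13203/2 = 13203/2 ≈ 6601.500.

E[X] = 13203/2 = 6601.500.


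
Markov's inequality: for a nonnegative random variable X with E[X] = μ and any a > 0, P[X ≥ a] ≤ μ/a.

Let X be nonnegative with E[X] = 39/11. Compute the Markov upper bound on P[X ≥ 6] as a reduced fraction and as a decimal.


μ = E[X] = 39/11, a = 6.
Markov: P[X ≥ 6] ≤ μ/a = (39/11)/6 = 13/22.
Numerically: ≈ 0.5909.
(Since a = 6 > μ = 3.5455, the bound 13/22 is < 1 and informative.)

P[X ≥ 6] ≤ 13/22 ≈ 0.5909.


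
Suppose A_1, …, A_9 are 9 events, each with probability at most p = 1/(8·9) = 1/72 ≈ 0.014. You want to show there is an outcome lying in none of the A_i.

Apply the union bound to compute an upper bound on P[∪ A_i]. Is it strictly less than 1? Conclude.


Union bound: P[∪_{i=1}^{9} A_i] ≤ Σ_i P[A_i] ≤ 9·p = 9·(1/72) = 1/8.
Numerically: 1/8 ≈ 0.125.
Is 1/8 < 1? YES.
Since P[∪ A_i] ≤ 1/8 < 1, the complement has P[∩ A_i^c] ≥ 1 − 1/8 = 7/8 > 0, so some outcome avoids every A_i.

9·p = 1/8 ≈ 0.125; existence CERTIFIED by the union bound.


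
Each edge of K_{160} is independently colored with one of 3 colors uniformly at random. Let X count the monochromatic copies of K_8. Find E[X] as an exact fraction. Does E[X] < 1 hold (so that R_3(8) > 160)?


E[X] = C(160, 8) · 3^{1 − 28} = 8917061687820 · 3^{−27} = 8917061687820/7625597484987.
As a reduced fraction: E[X] = 990784631980/847288609443 ≈ 1.1694.
Is E[X] < 1? NO.
Since E[X] ≥ 1, the first-moment bound is inconclusive at n = 160; it does NOT by itself certify R_3(8) > 160.

E[X] = 990784631980/847288609443 ≈ 1.1694; E[X] ≥ 1; first-moment method inconclusive here.


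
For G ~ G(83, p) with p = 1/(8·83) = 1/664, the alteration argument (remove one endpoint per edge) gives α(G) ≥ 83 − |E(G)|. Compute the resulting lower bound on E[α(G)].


E[|E(G)|] = C(83, 2)·p = 3403 · (1/664) = 41/8.
E[α(G)] ≥ n − E[|E(G)|] = 83 − 41/8 = 623/8.
Numerically: ≈ 77.8750.
(This is only a lower bound; the true E[α(G)] may be larger.)

E[α(G)] ≥ 623/8 ≈ 77.8750.


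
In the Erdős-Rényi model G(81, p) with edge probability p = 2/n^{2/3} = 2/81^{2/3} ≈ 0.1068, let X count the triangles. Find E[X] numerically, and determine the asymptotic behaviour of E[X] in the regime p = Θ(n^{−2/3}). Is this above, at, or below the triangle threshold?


Number of potential triangles: C(81, 3) = 85320.
Each occurs with probability p³ ≈ (0.1068)³ ≈ 1.219326e-03.
By linearity: E[X] = C(81, 3)·p³ ≈ 85320 · 1.219326e-03 ≈ 104.0329.
Since α = 2/3 < 1, p = c/n^{2/3} ≫ 1/n is above the triangle threshold p ~ 1/n. Asymptotically E[X] ~ (c³/6)·n^{3(1−α)} = (2³/6)·n^{1} → ∞; triangles are abundant w.h.p.

E[X] ≈ 104.0329; in regime p = Θ(1/n^{2/3}) E[X] diverges (above the triangle threshold p ~ 1/n).


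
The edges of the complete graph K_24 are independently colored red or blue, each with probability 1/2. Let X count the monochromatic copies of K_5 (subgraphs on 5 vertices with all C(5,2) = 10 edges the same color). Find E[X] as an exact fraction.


Let X = Σ_S X_S over the C(24, 5) = 42504 subsets S of size 5, where X_S = 1 if the K_5 on S is monochromatic.
For a fixed S, the K_5 on S has C(5, 2) = 10 edges. P[all 10 edges red] = (1/2)^10, and likewise for blue, so P[monochromatic] = 2·(1/2)^10 = 2^{1 − 10} = 1/512.
By linearity of expectation: E[X] = C(24, 5) · 2^{1 − 10} = 42504 · 1/512 = 5313/64.
Numerically: E[X] ≈ 83.016.

E[X] = C(24,5)·2^(1−C(5,2)) = 5313/64 ≈ 83.016.


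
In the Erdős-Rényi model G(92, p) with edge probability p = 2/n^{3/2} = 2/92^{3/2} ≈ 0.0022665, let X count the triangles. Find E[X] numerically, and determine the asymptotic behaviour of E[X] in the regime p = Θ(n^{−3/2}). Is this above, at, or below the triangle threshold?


Number of potential triangles: C(92, 3) = 125580.
Each occurs with probability p³ ≈ (0.0022665)³ ≈ 1.1642460e-08.
By linearity: E[X] = C(92, 3)·p³ ≈ 125580 · 1.1642460e-08 ≈ 0.00146.
Since α = 3/2 > 1, p = c/n^{3/2} = o(1/n) is below the triangle threshold p ~ 1/n. Asymptotically E[X] ~ (c³/6)·n^{3(1−α)} = (2³/6)·n^{-1.5} → 0, so by Markov's inequality G has no triangles w.h.p.

E[X] ≈ 0.00146; in regime p = Θ(1/n^{3/2}) E[X] tends to 0 (below the triangle threshold p ~ 1/n).


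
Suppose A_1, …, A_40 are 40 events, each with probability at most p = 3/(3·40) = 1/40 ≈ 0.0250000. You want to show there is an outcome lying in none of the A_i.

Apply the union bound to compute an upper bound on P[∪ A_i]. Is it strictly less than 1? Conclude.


Union bound: P[∪_{i=1}^{40} A_i] ≤ Σ_i P[A_i] ≤ 40·p = 40·(1/40) = 1.
Numerically: 1 ≈ 1.0000000.
Is 1 < 1? NO.
Since the bound 1 is ≥ 1, the union bound is uninformative here; it does NOT by itself certify existence.

40·p = 1 ≈ 1.0000000; existence NOT certified by the union bound.


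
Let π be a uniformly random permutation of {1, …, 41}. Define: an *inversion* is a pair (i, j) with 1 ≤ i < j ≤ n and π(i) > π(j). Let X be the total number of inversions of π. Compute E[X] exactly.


Write X = Σ X_I over the C(41, 2) = 820 pairs i < j, with X_I the indicator of one inversion.
There are 820 indicators.
For each fixed pair i < j, the values π(i) and π(j) are two distinct elements of {1, …, 41} in uniformly random order; by symmetry P[π(i) > π(j)] = 1/2.
By linearity: E[X] = 820 · (1/2) = C(41, 2) · (1/2) = 820/2 = 410 ≈ 410.0000.

E[X] = 410 = 410.0000.


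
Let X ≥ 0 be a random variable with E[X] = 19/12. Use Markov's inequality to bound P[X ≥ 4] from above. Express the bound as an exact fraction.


μ = E[X] = 19/12, a = 4.
Markov: P[X ≥ 4] ≤ μ/a = (19/12)/4 = 19/48.
Numerically: ≈ 0.3958.
(Since a = 4 > μ = 1.5833, the bound 19/48 is < 1 and informative.)

P[X ≥ 4] ≤ 19/48 ≈ 0.3958.


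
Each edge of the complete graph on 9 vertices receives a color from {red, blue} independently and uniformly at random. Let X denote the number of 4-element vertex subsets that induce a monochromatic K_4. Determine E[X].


Let X = Σ_S X_S over the C(9, 4) = 126 subsets S of size 4, where X_S = 1 if the K_4 on S is monochromatic.
For a fixed S, the K_4 on S has C(4, 2) = 6 edges. P[all 6 edges red] = (1/2)^6, and likewise for blue, so P[monochromatic] = 2·(1/2)^6 = 2^{1 − 6} = 1/32.
By linearity of expectation: E[X] = C(9, 4) · 2^{1 − 6} = 126 · 1/32 = 63/16.
Numerically: E[X] ≈ 3.938.

E[X] = C(9,4)·2^(1−C(4,2)) = 63/16 ≈ 3.938.


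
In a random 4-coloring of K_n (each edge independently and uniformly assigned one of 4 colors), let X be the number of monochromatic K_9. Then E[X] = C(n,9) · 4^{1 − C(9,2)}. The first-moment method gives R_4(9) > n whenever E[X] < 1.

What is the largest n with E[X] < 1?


We need C(n, 9) · 4^{1 − 36} < 1, i.e. C(n, 9) < 4^{36 − 1} = 1180591620717411303424.
Check values of n near the boundary:
  n = 911: C(911, 9) = 1144686900492291197405; 1144686900492291197405 < 1180591620717411303424? YES
  n = 912: C(912, 9) = 1156095740032081475120; 1156095740032081475120 < 1180591620717411303424? YES
  n = 913: C(913, 9) = 1167605542753639808390; 1167605542753639808390 < 1180591620717411303424? YES
  n = 914: C(914, 9) = 1179217089587653905932; 1179217089587653905932 < 1180591620717411303424? YES
  n = 915: C(915, 9) = 1190931166636537885130; 1190931166636537885130 < 1180591620717411303424? NO
  n = 916: C(916, 9) = 1202748565202942340440; 1202748565202942340440 < 1180591620717411303424? NO
The largest n with C(n, 9) < 1180591620717411303424 is n = 914 (where E[X] = 294804272396913476483/295147905179352825856 ≈ 0.999). Hence R_4(9) > 914, i.e. R_4(9) ≥ 915.

Largest n = 914; hence R_4(9) > 914.


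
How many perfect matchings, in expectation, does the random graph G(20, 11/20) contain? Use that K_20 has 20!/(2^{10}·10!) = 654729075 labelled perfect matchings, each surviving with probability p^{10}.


K_20 has 20!/(2^{10}·10!) = 654729075 labelled perfect matchings.
For each such perfect matching H, let X_H = 1 if all 10 edges of H are present in G. Then P[X_H = 1] = p^{10} = (11/20)^{10} = 25937424601/10240000000000.
Summing the indicators: E[X] = Σ_H E[X_H] = 654729075 · p^{10} = 654729075 · 25937424601/10240000000000 = 679279440675798963/409600000000.
Numerically: E[X] ≈ 1.66e+06.

E[X] = 654729075 · (11/20)^{10} = 679279440675798963/409600000000 ≈ 1.66e+06.


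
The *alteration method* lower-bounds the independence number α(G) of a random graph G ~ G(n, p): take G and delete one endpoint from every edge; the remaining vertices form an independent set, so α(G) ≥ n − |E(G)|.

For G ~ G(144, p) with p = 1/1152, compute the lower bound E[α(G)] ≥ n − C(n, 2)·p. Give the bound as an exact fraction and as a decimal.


E[|E(G)|] = C(144, 2)·p = 10296 · (1/1152) = 143/16.
E[α(G)] ≥ n − E[|E(G)|] = 144 − 143/16 = 2161/16.
Numerically: ≈ 135.062500.
(This is only a lower bound; the true E[α(G)] may be larger.)

E[α(G)] ≥ 2161/16 ≈ 135.062500.


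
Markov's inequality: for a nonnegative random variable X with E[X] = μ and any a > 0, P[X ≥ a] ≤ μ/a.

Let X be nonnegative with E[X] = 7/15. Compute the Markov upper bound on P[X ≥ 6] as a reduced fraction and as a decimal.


μ = E[X] = 7/15, a = 6.
Markov: P[X ≥ 6] ≤ μ/a = (7/15)/6 = 7/90.
Numerically: ≈ 0.07778.
(Since a = 6 > μ = 0.46667, the bound 7/90 is < 1 and informative.)

P[X ≥ 6] ≤ 7/90 ≈ 0.07778.


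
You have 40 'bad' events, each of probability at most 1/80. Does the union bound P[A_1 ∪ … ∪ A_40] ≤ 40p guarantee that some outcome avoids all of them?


Union bound: P[∪_{i=1}^{40} A_i] ≤ Σ_i P[A_i] ≤ 40·p = 40·(1/80) = 1/2.
Numerically: 1/2 ≈ 0.500000.
Is 1/2 < 1? YES.
Since P[∪ A_i] ≤ 1/2 < 1, the complement has P[∩ A_i^c] ≥ 1 − 1/2 = 1/2 > 0, so some outcome avoids every A_i.

40·p = 1/2 ≈ 0.500000; existence CERTIFIED by the union bound.


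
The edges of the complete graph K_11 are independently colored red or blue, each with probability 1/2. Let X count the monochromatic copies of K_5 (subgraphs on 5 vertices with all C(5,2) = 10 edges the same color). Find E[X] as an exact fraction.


Let X = Σ_S X_S over the C(11, 5) = 462 subsets S of size 5, where X_S = 1 if the K_5 on S is monochromatic.
For a fixed S, the K_5 on S has C(5, 2) = 10 edges. P[all 10 edges red] = (1/2)^10, and likewise for blue, so P[monochromatic] = 2·(1/2)^10 = 2^{1 − 10} = 1/512.
Summing: E[X] = C(11, 5) · 2^{1 − 10} = 462 · 1/512 = 231/256.
Numerically: E[X] ≈ 0.902344.

E[X] = C(11,5)·2^(1−C(5,2)) = 231/256 ≈ 0.902344.


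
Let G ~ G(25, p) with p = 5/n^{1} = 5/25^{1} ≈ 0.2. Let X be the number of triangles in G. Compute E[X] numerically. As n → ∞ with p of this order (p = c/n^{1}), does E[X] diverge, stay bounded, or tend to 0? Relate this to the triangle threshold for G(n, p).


Number of potential triangles: C(25, 3) = 2300.
Each occurs with probability p³ ≈ (0.2)³ ≈ 8.00000000e-03.
By linearity: E[X] = C(25, 3)·p³ ≈ 2300 · 8.00000000e-03 ≈ 18.400000.
Here α = 1, so p = 5/n is exactly at the triangle threshold p ~ 1/n. Asymptotically E[X] → c³/6 = 5³/6 = 125/6 ≈ 20.833333, a bounded constant. In this regime the triangle count is asymptotically Poisson(c³/6).

E[X] ≈ 18.400000; in regime p = Θ(1/n^{1}) E[X] stays bounded (at the triangle threshold p ~ 1/n).
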